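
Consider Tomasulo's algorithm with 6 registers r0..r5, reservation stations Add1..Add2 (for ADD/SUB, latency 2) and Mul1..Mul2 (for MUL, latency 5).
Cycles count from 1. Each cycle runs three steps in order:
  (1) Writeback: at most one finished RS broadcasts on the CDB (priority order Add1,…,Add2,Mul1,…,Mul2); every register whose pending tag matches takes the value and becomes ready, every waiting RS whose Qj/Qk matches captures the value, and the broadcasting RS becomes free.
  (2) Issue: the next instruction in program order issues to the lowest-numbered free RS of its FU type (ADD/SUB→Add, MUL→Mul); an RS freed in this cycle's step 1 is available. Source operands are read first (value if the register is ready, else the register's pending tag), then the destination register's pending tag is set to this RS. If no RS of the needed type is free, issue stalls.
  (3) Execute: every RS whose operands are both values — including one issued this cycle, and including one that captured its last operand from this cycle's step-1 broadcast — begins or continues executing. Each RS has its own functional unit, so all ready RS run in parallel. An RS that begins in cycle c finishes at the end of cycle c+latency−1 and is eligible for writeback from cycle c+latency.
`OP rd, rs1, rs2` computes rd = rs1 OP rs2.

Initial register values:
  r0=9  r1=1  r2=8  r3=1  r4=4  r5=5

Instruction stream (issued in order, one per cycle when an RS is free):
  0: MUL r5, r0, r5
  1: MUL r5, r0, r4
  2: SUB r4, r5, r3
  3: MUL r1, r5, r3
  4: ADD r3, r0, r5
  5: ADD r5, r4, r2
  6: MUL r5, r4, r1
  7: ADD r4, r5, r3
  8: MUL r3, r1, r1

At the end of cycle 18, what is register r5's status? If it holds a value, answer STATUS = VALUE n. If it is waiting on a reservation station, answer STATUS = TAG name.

  c1: issue MUL r5<-Mul1  regs: r0:9,r1:1,r2:8,r3:1,r4:4,r5:Mul1
  c2: issue MUL r5<-Mul2  regs: r0:9,r1:1,r2:8,r3:1,r4:4,r5:Mul2
  c3: issue SUB r4<-Add1  regs: r0:9,r1:1,r2:8,r3:1,r4:Add1,r5:Mul2
  c4: stall  regs: r0:9,r1:1,r2:8,r3:1,r4:Add1,r5:Mul2
  c5: stall  regs: r0:9,r1:1,r2:8,r3:1,r4:Add1,r5:Mul2
  c6: CDB Mul1=45; issue MUL r1<-Mul1  regs: r0:9,r1:Mul1,r2:8,r3:1,r4:Add1,r5:Mul2
  c7: CDB Mul2=36; issue ADD r3<-Add2  regs: r0:9,r1:Mul1,r2:8,r3:Add2,r4:Add1,r5:36
  c8: stall  regs: r0:9,r1:Mul1,r2:8,r3:Add2,r4:Add1,r5:36
  c9: CDB Add1=35; issue ADD r5<-Add1  regs: r0:9,r1:Mul1,r2:8,r3:Add2,r4:35,r5:Add1
  c10: CDB Add2=45; issue MUL r5<-Mul2  regs: r0:9,r1:Mul1,r2:8,r3:45,r4:35,r5:Mul2
  c11: CDB Add1=43; issue ADD r4<-Add1  regs: r0:9,r1:Mul1,r2:8,r3:45,r4:Add1,r5:Mul2
  c12: CDB Mul1=36; issue MUL r3<-Mul1  regs: r0:9,r1:36,r2:8,r3:Mul1,r4:Add1,r5:Mul2
  c13: -  regs: r0:9,r1:36,r2:8,r3:Mul1,r4:Add1,r5:Mul2
  c14: -  regs: r0:9,r1:36,r2:8,r3:Mul1,r4:Add1,r5:Mul2
  c15: -  regs: r0:9,r1:36,r2:8,r3:Mul1,r4:Add1,r5:Mul2
  c16: -  regs: r0:9,r1:36,r2:8,r3:Mul1,r4:Add1,r5:Mul2
  c17: CDB Mul1=1296  regs: r0:9,r1:36,r2:8,r3:1296,r4:Add1,r5:Mul2
  c18: CDB Mul2=1260  regs: r0:9,r1:36,r2:8,r3:1296,r4:Add1,r5:1260

STATUS = VALUE 1260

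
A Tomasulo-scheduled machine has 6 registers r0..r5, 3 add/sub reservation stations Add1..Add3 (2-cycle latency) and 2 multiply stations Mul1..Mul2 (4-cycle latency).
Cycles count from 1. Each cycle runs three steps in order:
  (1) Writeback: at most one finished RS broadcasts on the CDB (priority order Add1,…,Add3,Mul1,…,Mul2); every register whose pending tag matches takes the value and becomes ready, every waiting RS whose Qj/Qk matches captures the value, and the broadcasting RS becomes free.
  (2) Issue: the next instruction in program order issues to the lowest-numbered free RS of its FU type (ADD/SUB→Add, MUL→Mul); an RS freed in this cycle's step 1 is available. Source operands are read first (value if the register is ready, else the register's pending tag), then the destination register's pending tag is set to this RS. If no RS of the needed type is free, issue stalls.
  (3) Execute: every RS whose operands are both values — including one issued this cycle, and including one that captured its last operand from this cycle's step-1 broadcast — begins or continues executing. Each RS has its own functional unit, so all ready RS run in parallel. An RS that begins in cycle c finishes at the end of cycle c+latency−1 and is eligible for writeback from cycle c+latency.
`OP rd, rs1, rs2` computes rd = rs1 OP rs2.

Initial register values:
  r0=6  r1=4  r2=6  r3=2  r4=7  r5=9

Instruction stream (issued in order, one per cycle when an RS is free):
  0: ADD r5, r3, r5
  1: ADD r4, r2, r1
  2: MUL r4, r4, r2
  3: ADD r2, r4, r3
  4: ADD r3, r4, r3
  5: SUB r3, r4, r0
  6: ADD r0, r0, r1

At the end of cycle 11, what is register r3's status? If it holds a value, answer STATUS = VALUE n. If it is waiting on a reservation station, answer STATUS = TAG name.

cycle 1: issue ADD r5<-Add1 // r0:6,r1:4,r2:6,r3:2,r4:7,r5:Add1
cycle 2: issue ADD r4<-Add2 // r0:6,r1:4,r2:6,r3:2,r4:Add2,r5:Add1
cycle 3: CDB Add1=11; issue MUL r4<-Mul1 // r0:6,r1:4,r2:6,r3:2,r4:Mul1,r5:11
cycle 4: CDB Add2=10; issue ADD r2<-Add1 // r0:6,r1:4,r2:Add1,r3:2,r4:Mul1,r5:11
cycle 5: issue ADD r3<-Add2 // r0:6,r1:4,r2:Add1,r3:Add2,r4:Mul1,r5:11
cycle 6: issue SUB r3<-Add3 // r0:6,r1:4,r2:Add1,r3:Add3,r4:Mul1,r5:11
cycle 7: stall // r0:6,r1:4,r2:Add1,r3:Add3,r4:Mul1,r5:11
cycle 8: CDB Mul1=60; stall // r0:6,r1:4,r2:Add1,r3:Add3,r4:60,r5:11
cycle 9: stall // r0:6,r1:4,r2:Add1,r3:Add3,r4:60,r5:11
cycle 10: CDB Add1=62; issue ADD r0<-Add1 // r0:Add1,r1:4,r2:62,r3:Add3,r4:60,r5:11
cycle 11: CDB Add2=62 // r0:Add1,r1:4,r2:62,r3:Add3,r4:60,r5:11

STATUS = TAG Add3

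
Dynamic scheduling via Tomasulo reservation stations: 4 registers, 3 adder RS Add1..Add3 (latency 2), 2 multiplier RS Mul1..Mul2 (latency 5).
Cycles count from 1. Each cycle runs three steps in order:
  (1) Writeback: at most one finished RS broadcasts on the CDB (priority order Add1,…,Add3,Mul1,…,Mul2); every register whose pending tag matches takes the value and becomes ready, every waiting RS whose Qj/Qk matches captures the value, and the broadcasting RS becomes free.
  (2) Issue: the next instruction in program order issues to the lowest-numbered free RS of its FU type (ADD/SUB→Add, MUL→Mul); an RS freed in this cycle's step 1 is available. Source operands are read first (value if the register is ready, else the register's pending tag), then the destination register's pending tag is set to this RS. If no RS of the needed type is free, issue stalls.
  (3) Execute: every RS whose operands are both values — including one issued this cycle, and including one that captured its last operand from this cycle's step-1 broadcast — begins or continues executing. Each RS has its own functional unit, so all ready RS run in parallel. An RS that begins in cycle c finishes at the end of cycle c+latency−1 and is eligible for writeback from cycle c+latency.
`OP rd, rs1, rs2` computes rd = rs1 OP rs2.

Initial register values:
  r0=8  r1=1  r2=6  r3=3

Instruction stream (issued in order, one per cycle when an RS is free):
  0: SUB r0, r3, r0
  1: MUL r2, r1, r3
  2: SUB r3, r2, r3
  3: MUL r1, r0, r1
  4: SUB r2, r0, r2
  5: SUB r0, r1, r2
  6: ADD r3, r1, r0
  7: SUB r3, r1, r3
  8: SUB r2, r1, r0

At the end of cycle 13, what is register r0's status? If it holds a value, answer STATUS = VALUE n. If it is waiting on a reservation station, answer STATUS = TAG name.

c1: issue SUB r0<-Add1 | r0:Add1,r1:1,r2:6,r3:3
c2: issue MUL r2<-Mul1 | r0:Add1,r1:1,r2:Mul1,r3:3
c3: CDB Add1=-5; issue SUB r3<-Add1 | r0:-5,r1:1,r2:Mul1,r3:Add1
c4: issue MUL r1<-Mul2 | r0:-5,r1:Mul2,r2:Mul1,r3:Add1
c5: issue SUB r2<-Add2 | r0:-5,r1:Mul2,r2:Add2,r3:Add1
c6: issue SUB r0<-Add3 | r0:Add3,r1:Mul2,r2:Add2,r3:Add1
c7: CDB Mul1=3; stall | r0:Add3,r1:Mul2,r2:Add2,r3:Add1
c8: stall | r0:Add3,r1:Mul2,r2:Add2,r3:Add1
c9: CDB Add1=0; issue ADD r3<-Add1 | r0:Add3,r1:Mul2,r2:Add2,r3:Add1
c10: CDB Add2=-8; issue SUB r3<-Add2 | r0:Add3,r1:Mul2,r2:-8,r3:Add2
c11: CDB Mul2=-5; stall | r0:Add3,r1:-5,r2:-8,r3:Add2
c12: stall | r0:Add3,r1:-5,r2:-8,r3:Add2
c13: CDB Add3=3; issue SUB r2<-Add3 | r0:3,r1:-5,r2:Add3,r3:Add2

STATUS = VALUE 3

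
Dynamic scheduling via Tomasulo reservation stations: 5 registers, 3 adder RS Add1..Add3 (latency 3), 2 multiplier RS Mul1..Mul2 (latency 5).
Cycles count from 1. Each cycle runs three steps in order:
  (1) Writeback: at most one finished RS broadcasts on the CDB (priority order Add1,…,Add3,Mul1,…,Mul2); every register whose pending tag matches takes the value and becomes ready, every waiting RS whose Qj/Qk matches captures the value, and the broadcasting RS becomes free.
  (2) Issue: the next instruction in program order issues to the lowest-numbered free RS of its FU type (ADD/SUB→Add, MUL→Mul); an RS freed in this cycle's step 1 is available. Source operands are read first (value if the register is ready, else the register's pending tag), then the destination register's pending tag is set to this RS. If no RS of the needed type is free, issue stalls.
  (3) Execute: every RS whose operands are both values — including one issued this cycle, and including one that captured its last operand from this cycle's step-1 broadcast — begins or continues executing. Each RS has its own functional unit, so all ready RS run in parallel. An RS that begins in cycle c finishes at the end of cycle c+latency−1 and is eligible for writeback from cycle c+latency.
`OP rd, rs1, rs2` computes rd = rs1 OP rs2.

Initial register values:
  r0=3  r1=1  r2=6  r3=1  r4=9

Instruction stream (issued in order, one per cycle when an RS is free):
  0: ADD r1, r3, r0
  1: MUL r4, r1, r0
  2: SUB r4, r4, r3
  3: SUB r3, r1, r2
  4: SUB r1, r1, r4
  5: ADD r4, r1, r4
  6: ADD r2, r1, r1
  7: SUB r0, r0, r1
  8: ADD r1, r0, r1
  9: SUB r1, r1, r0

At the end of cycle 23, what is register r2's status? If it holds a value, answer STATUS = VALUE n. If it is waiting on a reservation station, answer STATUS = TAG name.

cycle 1: issue ADD r1<-Add1 // r0:3,r1:Add1,r2:6,r3:1,r4:9
cycle 2: issue MUL r4<-Mul1 // r0:3,r1:Add1,r2:6,r3:1,r4:Mul1
cycle 3: issue SUB r4<-Add2 // r0:3,r1:Add1,r2:6,r3:1,r4:Add2
cycle 4: CDB Add1=4; issue SUB r3<-Add1 // r0:3,r1:4,r2:6,r3:Add1,r4:Add2
cycle 5: issue SUB r1<-Add3 // r0:3,r1:Add3,r2:6,r3:Add1,r4:Add2
cycle 6: stall // r0:3,r1:Add3,r2:6,r3:Add1,r4:Add2
cycle 7: CDB Add1=-2; issue ADD r4<-Add1 // r0:3,r1:Add3,r2:6,r3:-2,r4:Add1
cycle 8: stall // r0:3,r1:Add3,r2:6,r3:-2,r4:Add1
cycle 9: CDB Mul1=12; stall // r0:3,r1:Add3,r2:6,r3:-2,r4:Add1
cycle 10: stall // r0:3,r1:Add3,r2:6,r3:-2,r4:Add1
cycle 11: stall // r0:3,r1:Add3,r2:6,r3:-2,r4:Add1
cycle 12: CDB Add2=11; issue ADD r2<-Add2 // r0:3,r1:Add3,r2:Add2,r3:-2,r4:Add1
cycle 13: stall // r0:3,r1:Add3,r2:Add2,r3:-2,r4:Add1
cycle 14: stall // r0:3,r1:Add3,r2:Add2,r3:-2,r4:Add1
cycle 15: CDB Add3=-7; issue SUB r0<-Add3 // r0:Add3,r1:-7,r2:Add2,r3:-2,r4:Add1
cycle 16: stall // r0:Add3,r1:-7,r2:Add2,r3:-2,r4:Add1
cycle 17: stall // r0:Add3,r1:-7,r2:Add2,r3:-2,r4:Add1
cycle 18: CDB Add1=4; issue ADD r1<-Add1 // r0:Add3,r1:Add1,r2:Add2,r3:-2,r4:4
cycle 19: CDB Add2=-14; issue SUB r1<-Add2 // r0:Add3,r1:Add2,r2:-14,r3:-2,r4:4
cycle 20: CDB Add3=10 // r0:10,r1:Add2,r2:-14,r3:-2,r4:4
cycle 21: - // r0:10,r1:Add2,r2:-14,r3:-2,r4:4
cycle 22: - // r0:10,r1:Add2,r2:-14,r3:-2,r4:4
cycle 23: CDB Add1=3 // r0:10,r1:Add2,r2:-14,r3:-2,r4:4

STATUS = VALUE -14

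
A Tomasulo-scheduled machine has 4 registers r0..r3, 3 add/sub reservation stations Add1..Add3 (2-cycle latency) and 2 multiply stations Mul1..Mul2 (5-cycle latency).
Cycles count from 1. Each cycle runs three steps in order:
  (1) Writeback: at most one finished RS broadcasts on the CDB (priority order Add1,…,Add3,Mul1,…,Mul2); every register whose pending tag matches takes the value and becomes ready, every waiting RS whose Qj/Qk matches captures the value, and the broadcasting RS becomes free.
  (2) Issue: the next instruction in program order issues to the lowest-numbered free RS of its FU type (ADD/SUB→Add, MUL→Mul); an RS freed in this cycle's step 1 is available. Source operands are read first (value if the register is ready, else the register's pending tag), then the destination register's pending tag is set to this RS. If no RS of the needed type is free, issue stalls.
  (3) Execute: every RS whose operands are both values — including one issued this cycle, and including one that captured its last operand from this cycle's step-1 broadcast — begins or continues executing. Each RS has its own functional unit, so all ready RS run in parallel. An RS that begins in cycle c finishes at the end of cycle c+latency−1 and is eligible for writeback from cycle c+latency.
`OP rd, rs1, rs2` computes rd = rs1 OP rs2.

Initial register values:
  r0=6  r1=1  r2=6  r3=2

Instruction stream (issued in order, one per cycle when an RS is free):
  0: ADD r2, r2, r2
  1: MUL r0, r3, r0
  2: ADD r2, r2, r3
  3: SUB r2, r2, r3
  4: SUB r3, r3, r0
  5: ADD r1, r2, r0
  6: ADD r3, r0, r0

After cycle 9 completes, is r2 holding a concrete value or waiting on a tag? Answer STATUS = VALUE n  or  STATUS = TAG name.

STATUS = VALUE 12

cycle 1: issue ADD r2<-Add1 // r0:6,r1:1,r2:Add1,r3:2
cycle 2: issue MUL r0<-Mul1 // r0:Mul1,r1:1,r2:Add1,r3:2
cycle 3: CDB Add1=12; issue ADD r2<-Add1 // r0:Mul1,r1:1,r2:Add1,r3:2
cycle 4: issue SUB r2<-Add2 // r0:Mul1,r1:1,r2:Add2,r3:2
cycle 5: CDB Add1=14; issue SUB r3<-Add1 // r0:Mul1,r1:1,r2:Add2,r3:Add1
cycle 6: issue ADD r1<-Add3 // r0:Mul1,r1:Add3,r2:Add2,r3:Add1
cycle 7: CDB Add2=12; issue ADD r3<-Add2 // r0:Mul1,r1:Add3,r2:12,r3:Add2
cycle 8: CDB Mul1=12 // r0:12,r1:Add3,r2:12,r3:Add2
cycle 9: - // r0:12,r1:Add3,r2:12,r3:Add2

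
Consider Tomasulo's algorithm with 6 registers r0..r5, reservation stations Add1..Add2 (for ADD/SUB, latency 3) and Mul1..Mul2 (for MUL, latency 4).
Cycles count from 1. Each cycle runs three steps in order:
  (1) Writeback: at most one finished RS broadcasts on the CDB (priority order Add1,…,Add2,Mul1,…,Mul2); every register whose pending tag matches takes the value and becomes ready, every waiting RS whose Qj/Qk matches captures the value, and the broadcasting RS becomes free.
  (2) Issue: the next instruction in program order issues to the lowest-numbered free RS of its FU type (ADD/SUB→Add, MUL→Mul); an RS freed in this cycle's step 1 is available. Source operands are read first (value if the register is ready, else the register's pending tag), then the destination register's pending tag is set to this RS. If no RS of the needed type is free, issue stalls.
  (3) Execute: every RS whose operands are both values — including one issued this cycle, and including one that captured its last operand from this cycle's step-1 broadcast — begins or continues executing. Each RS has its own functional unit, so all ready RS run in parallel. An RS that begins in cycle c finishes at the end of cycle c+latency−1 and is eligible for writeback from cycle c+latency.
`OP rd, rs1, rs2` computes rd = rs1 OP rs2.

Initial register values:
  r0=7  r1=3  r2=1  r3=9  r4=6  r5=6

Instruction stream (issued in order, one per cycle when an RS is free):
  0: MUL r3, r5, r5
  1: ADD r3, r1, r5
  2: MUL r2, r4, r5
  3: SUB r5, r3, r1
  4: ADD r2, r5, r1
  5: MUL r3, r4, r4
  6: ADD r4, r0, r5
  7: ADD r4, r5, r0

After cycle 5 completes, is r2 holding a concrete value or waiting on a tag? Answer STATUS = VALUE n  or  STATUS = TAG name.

c1: issue MUL r3<-Mul1 | r0:7,r1:3,r2:1,r3:Mul1,r4:6,r5:6
c2: issue ADD r3<-Add1 | r0:7,r1:3,r2:1,r3:Add1,r4:6,r5:6
c3: issue MUL r2<-Mul2 | r0:7,r1:3,r2:Mul2,r3:Add1,r4:6,r5:6
c4: issue SUB r5<-Add2 | r0:7,r1:3,r2:Mul2,r3:Add1,r4:6,r5:Add2
c5: CDB Add1=9; issue ADD r2<-Add1 | r0:7,r1:3,r2:Add1,r3:9,r4:6,r5:Add2

STATUS = TAG Add1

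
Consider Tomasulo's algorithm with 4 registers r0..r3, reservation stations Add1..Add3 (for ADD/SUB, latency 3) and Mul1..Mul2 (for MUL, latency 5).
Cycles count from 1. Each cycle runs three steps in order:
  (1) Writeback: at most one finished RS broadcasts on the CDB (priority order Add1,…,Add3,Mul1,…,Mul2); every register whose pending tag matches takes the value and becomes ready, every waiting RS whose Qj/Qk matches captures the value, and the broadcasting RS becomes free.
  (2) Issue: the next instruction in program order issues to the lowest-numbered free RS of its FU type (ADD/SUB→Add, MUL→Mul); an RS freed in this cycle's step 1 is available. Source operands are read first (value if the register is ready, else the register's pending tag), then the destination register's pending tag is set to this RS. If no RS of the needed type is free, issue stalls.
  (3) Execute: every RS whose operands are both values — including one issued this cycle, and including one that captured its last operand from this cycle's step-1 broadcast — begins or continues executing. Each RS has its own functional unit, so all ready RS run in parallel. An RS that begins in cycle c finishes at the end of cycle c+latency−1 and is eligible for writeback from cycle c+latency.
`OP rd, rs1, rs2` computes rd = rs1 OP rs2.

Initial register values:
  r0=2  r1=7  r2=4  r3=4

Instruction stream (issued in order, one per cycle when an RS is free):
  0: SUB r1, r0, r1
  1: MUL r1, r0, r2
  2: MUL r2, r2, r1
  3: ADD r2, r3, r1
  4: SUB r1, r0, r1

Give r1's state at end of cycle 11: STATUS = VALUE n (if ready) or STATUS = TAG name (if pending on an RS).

c1: issue SUB r1<-Add1 | r0:2,r1:Add1,r2:4,r3:4
c2: issue MUL r1<-Mul1 | r0:2,r1:Mul1,r2:4,r3:4
c3: issue MUL r2<-Mul2 | r0:2,r1:Mul1,r2:Mul2,r3:4
c4: CDB Add1=-5; issue ADD r2<-Add1 | r0:2,r1:Mul1,r2:Add1,r3:4
c5: issue SUB r1<-Add2 | r0:2,r1:Add2,r2:Add1,r3:4
c6: - | r0:2,r1:Add2,r2:Add1,r3:4
c7: CDB Mul1=8 | r0:2,r1:Add2,r2:Add1,r3:4
c8: - | r0:2,r1:Add2,r2:Add1,r3:4
c9: - | r0:2,r1:Add2,r2:Add1,r3:4
c10: CDB Add1=12 | r0:2,r1:Add2,r2:12,r3:4
c11: CDB Add2=-6 | r0:2,r1:-6,r2:12,r3:4

STATUS = VALUE -6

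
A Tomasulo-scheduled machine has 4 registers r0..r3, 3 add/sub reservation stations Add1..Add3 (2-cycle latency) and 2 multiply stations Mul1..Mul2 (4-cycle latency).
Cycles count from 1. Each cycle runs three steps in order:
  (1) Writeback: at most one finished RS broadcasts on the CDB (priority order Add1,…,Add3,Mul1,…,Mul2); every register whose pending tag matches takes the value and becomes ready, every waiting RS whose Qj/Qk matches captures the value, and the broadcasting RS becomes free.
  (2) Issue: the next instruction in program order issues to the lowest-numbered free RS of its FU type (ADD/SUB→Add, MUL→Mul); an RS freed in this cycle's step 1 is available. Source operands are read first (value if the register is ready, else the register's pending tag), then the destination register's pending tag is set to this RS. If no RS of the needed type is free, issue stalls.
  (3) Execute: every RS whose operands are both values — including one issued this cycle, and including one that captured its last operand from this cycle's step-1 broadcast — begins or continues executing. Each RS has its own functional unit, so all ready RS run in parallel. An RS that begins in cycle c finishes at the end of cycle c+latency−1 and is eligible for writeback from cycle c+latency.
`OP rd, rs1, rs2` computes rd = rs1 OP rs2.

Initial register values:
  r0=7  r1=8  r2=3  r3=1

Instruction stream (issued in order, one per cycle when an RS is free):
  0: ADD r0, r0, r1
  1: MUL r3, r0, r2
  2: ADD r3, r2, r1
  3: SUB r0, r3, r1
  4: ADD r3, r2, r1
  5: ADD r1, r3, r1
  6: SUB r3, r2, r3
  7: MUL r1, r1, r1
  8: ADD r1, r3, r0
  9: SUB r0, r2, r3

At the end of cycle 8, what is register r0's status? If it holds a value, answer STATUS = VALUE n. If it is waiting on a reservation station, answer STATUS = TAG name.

STATUS = VALUE 3

  c1: issue ADD r0<-Add1  regs: r0:Add1,r1:8,r2:3,r3:1
  c2: issue MUL r3<-Mul1  regs: r0:Add1,r1:8,r2:3,r3:Mul1
  c3: CDB Add1=15; issue ADD r3<-Add1  regs: r0:15,r1:8,r2:3,r3:Add1
  c4: issue SUB r0<-Add2  regs: r0:Add2,r1:8,r2:3,r3:Add1
  c5: CDB Add1=11; issue ADD r3<-Add1  regs: r0:Add2,r1:8,r2:3,r3:Add1
  c6: issue ADD r1<-Add3  regs: r0:Add2,r1:Add3,r2:3,r3:Add1
  c7: CDB Add1=11; issue SUB r3<-Add1  regs: r0:Add2,r1:Add3,r2:3,r3:Add1
  c8: CDB Add2=3; issue MUL r1<-Mul2  regs: r0:3,r1:Mul2,r2:3,r3:Add1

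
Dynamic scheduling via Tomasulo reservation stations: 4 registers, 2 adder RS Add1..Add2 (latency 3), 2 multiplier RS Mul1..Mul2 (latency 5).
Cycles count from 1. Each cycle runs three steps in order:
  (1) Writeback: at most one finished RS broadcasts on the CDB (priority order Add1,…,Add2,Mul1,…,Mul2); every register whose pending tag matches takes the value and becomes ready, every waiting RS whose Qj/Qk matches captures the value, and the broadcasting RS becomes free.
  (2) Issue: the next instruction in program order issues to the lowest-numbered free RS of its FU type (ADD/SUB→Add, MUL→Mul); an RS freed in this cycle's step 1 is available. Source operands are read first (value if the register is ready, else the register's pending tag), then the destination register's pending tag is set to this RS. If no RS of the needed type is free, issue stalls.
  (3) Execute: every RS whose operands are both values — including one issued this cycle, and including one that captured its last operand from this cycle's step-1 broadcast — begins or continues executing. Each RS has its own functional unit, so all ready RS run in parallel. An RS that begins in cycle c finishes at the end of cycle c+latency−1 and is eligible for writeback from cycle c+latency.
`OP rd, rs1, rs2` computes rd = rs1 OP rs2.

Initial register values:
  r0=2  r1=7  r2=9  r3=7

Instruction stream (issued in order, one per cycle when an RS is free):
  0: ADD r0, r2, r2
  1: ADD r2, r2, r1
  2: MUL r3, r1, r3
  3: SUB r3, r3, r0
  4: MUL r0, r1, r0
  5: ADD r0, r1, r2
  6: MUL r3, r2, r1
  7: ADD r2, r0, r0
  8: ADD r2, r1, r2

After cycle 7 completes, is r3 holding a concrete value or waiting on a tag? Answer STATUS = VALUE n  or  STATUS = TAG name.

STATUS = TAG Add1

  c1: issue ADD r0<-Add1  regs: r0:Add1,r1:7,r2:9,r3:7
  c2: issue ADD r2<-Add2  regs: r0:Add1,r1:7,r2:Add2,r3:7
  c3: issue MUL r3<-Mul1  regs: r0:Add1,r1:7,r2:Add2,r3:Mul1
  c4: CDB Add1=18; issue SUB r3<-Add1  regs: r0:18,r1:7,r2:Add2,r3:Add1
  c5: CDB Add2=16; issue MUL r0<-Mul2  regs: r0:Mul2,r1:7,r2:16,r3:Add1
  c6: issue ADD r0<-Add2  regs: r0:Add2,r1:7,r2:16,r3:Add1
  c7: stall  regs: r0:Add2,r1:7,r2:16,r3:Add1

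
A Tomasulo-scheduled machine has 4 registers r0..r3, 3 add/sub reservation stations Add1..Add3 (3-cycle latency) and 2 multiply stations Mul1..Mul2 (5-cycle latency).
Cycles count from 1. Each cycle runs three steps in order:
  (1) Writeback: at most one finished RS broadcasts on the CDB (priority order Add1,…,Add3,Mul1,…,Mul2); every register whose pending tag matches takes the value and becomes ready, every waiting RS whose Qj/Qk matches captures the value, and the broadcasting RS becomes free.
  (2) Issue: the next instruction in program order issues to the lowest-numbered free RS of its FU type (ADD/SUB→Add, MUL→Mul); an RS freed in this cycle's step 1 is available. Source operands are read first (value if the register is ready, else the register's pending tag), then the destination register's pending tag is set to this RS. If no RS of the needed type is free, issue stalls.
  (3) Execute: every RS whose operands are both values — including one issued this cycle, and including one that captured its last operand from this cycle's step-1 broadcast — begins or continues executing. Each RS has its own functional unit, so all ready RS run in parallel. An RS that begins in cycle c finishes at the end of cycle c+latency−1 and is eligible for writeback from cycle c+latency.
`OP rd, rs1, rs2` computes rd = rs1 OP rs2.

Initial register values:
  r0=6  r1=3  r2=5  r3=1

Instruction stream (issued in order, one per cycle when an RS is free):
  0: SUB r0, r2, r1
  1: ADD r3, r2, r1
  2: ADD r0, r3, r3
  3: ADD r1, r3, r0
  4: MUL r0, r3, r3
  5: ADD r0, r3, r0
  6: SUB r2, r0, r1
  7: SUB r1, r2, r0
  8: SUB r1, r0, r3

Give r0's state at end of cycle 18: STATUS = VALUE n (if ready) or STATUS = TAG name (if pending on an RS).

STATUS = VALUE 72

c1: issue SUB r0<-Add1 | r0:Add1,r1:3,r2:5,r3:1
c2: issue ADD r3<-Add2 | r0:Add1,r1:3,r2:5,r3:Add2
c3: issue ADD r0<-Add3 | r0:Add3,r1:3,r2:5,r3:Add2
c4: CDB Add1=2; issue ADD r1<-Add1 | r0:Add3,r1:Add1,r2:5,r3:Add2
c5: CDB Add2=8; issue MUL r0<-Mul1 | r0:Mul1,r1:Add1,r2:5,r3:8
c6: issue ADD r0<-Add2 | r0:Add2,r1:Add1,r2:5,r3:8
c7: stall | r0:Add2,r1:Add1,r2:5,r3:8
c8: CDB Add3=16; issue SUB r2<-Add3 | r0:Add2,r1:Add1,r2:Add3,r3:8
c9: stall | r0:Add2,r1:Add1,r2:Add3,r3:8
c10: CDB Mul1=64; stall | r0:Add2,r1:Add1,r2:Add3,r3:8
c11: CDB Add1=24; issue SUB r1<-Add1 | r0:Add2,r1:Add1,r2:Add3,r3:8
c12: stall | r0:Add2,r1:Add1,r2:Add3,r3:8
c13: CDB Add2=72; issue SUB r1<-Add2 | r0:72,r1:Add2,r2:Add3,r3:8
c14: - | r0:72,r1:Add2,r2:Add3,r3:8
c15: - | r0:72,r1:Add2,r2:Add3,r3:8
c16: CDB Add2=64 | r0:72,r1:64,r2:Add3,r3:8
c17: CDB Add3=48 | r0:72,r1:64,r2:48,r3:8
c18: - | r0:72,r1:64,r2:48,r3:8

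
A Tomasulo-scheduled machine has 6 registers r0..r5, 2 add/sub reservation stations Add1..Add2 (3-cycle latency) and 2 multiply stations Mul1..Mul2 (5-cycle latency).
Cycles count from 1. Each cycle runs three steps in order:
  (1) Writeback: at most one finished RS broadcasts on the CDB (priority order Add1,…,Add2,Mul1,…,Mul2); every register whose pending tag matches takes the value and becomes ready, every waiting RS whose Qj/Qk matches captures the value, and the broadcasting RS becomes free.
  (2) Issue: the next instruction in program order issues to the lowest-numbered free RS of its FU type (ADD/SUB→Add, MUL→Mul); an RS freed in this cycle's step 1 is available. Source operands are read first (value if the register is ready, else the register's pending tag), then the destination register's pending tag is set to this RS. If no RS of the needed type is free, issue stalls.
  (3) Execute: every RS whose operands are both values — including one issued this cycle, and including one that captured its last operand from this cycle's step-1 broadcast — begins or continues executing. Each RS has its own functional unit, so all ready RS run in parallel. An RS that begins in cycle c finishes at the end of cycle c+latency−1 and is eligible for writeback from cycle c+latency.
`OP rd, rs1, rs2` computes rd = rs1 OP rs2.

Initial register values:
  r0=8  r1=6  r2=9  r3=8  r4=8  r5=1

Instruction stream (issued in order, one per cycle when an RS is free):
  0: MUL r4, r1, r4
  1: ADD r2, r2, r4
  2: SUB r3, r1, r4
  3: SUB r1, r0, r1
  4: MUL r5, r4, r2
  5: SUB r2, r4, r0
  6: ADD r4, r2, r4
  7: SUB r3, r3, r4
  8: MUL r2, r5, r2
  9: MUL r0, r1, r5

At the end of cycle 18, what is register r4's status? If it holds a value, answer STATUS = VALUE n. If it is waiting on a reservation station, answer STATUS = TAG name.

cycle 1: issue MUL r4<-Mul1 // r0:8,r1:6,r2:9,r3:8,r4:Mul1,r5:1
cycle 2: issue ADD r2<-Add1 // r0:8,r1:6,r2:Add1,r3:8,r4:Mul1,r5:1
cycle 3: issue SUB r3<-Add2 // r0:8,r1:6,r2:Add1,r3:Add2,r4:Mul1,r5:1
cycle 4: stall // r0:8,r1:6,r2:Add1,r3:Add2,r4:Mul1,r5:1
cycle 5: stall // r0:8,r1:6,r2:Add1,r3:Add2,r4:Mul1,r5:1
cycle 6: CDB Mul1=48; stall // r0:8,r1:6,r2:Add1,r3:Add2,r4:48,r5:1
cycle 7: stall // r0:8,r1:6,r2:Add1,r3:Add2,r4:48,r5:1
cycle 8: stall // r0:8,r1:6,r2:Add1,r3:Add2,r4:48,r5:1
cycle 9: CDB Add1=57; issue SUB r1<-Add1 // r0:8,r1:Add1,r2:57,r3:Add2,r4:48,r5:1
cycle 10: CDB Add2=-42; issue MUL r5<-Mul1 // r0:8,r1:Add1,r2:57,r3:-42,r4:48,r5:Mul1
cycle 11: issue SUB r2<-Add2 // r0:8,r1:Add1,r2:Add2,r3:-42,r4:48,r5:Mul1
cycle 12: CDB Add1=2; issue ADD r4<-Add1 // r0:8,r1:2,r2:Add2,r3:-42,r4:Add1,r5:Mul1
cycle 13: stall // r0:8,r1:2,r2:Add2,r3:-42,r4:Add1,r5:Mul1
cycle 14: CDB Add2=40; issue SUB r3<-Add2 // r0:8,r1:2,r2:40,r3:Add2,r4:Add1,r5:Mul1
cycle 15: CDB Mul1=2736; issue MUL r2<-Mul1 // r0:8,r1:2,r2:Mul1,r3:Add2,r4:Add1,r5:2736
cycle 16: issue MUL r0<-Mul2 // r0:Mul2,r1:2,r2:Mul1,r3:Add2,r4:Add1,r5:2736
cycle 17: CDB Add1=88 // r0:Mul2,r1:2,r2:Mul1,r3:Add2,r4:88,r5:2736
cycle 18: - // r0:Mul2,r1:2,r2:Mul1,r3:Add2,r4:88,r5:2736

STATUS = VALUE 88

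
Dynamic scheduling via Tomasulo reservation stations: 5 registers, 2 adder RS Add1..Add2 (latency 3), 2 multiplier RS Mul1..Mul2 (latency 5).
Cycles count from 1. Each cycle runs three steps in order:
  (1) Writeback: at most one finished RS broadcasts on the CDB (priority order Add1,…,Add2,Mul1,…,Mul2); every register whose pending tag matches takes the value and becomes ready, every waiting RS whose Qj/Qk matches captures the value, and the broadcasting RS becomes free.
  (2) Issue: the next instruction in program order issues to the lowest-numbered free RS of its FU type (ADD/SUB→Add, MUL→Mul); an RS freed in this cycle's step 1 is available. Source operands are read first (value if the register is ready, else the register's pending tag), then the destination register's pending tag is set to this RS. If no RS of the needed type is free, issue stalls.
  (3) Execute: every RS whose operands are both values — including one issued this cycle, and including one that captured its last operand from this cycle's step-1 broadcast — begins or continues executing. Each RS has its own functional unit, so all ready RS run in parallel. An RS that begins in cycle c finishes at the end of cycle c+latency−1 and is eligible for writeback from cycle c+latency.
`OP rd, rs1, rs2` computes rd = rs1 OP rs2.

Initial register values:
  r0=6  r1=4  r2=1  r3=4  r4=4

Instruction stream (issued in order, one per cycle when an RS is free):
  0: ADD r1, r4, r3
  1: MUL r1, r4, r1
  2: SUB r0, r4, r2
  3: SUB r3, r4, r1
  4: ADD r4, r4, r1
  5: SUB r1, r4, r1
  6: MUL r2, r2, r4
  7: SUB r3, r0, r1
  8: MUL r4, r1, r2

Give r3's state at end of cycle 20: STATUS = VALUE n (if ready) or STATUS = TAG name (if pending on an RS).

cycle 1: issue ADD r1<-Add1 // r0:6,r1:Add1,r2:1,r3:4,r4:4
cycle 2: issue MUL r1<-Mul1 // r0:6,r1:Mul1,r2:1,r3:4,r4:4
cycle 3: issue SUB r0<-Add2 // r0:Add2,r1:Mul1,r2:1,r3:4,r4:4
cycle 4: CDB Add1=8; issue SUB r3<-Add1 // r0:Add2,r1:Mul1,r2:1,r3:Add1,r4:4
cycle 5: stall // r0:Add2,r1:Mul1,r2:1,r3:Add1,r4:4
cycle 6: CDB Add2=3; issue ADD r4<-Add2 // r0:3,r1:Mul1,r2:1,r3:Add1,r4:Add2
cycle 7: stall // r0:3,r1:Mul1,r2:1,r3:Add1,r4:Add2
cycle 8: stall // r0:3,r1:Mul1,r2:1,r3:Add1,r4:Add2
cycle 9: CDB Mul1=32; stall // r0:3,r1:32,r2:1,r3:Add1,r4:Add2
cycle 10: stall // r0:3,r1:32,r2:1,r3:Add1,r4:Add2
cycle 11: stall // r0:3,r1:32,r2:1,r3:Add1,r4:Add2
cycle 12: CDB Add1=-28; issue SUB r1<-Add1 // r0:3,r1:Add1,r2:1,r3:-28,r4:Add2
cycle 13: CDB Add2=36; issue MUL r2<-Mul1 // r0:3,r1:Add1,r2:Mul1,r3:-28,r4:36
cycle 14: issue SUB r3<-Add2 // r0:3,r1:Add1,r2:Mul1,r3:Add2,r4:36
cycle 15: issue MUL r4<-Mul2 // r0:3,r1:Add1,r2:Mul1,r3:Add2,r4:Mul2
cycle 16: CDB Add1=4 // r0:3,r1:4,r2:Mul1,r3:Add2,r4:Mul2
cycle 17: - // r0:3,r1:4,r2:Mul1,r3:Add2,r4:Mul2
cycle 18: CDB Mul1=36 // r0:3,r1:4,r2:36,r3:Add2,r4:Mul2
cycle 19: CDB Add2=-1 // r0:3,r1:4,r2:36,r3:-1,r4:Mul2
cycle 20: - // r0:3,r1:4,r2:36,r3:-1,r4:Mul2

STATUS = VALUE -1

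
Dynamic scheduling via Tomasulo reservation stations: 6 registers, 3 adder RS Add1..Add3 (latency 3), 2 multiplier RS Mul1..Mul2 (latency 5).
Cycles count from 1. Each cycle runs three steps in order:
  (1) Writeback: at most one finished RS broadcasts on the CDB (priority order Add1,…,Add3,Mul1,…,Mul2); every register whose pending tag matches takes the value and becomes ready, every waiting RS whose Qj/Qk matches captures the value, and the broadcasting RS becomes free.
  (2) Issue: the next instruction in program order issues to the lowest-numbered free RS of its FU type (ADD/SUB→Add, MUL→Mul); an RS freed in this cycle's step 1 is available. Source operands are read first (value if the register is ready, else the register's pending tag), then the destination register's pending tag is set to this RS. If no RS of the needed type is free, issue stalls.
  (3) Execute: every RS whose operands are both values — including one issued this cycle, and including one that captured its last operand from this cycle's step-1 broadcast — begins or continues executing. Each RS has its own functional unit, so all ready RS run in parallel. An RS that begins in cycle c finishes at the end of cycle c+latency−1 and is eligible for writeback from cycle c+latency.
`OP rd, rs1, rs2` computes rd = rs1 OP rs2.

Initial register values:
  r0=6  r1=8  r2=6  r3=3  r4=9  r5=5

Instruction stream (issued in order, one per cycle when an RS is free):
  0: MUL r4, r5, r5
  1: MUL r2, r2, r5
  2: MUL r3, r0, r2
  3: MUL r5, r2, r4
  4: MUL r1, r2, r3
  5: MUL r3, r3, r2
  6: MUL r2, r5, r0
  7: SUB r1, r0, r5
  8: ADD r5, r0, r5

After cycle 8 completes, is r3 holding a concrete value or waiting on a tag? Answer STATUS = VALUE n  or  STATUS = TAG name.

STATUS = TAG Mul1

c1: issue MUL r4<-Mul1 | r0:6,r1:8,r2:6,r3:3,r4:Mul1,r5:5
c2: issue MUL r2<-Mul2 | r0:6,r1:8,r2:Mul2,r3:3,r4:Mul1,r5:5
c3: stall | r0:6,r1:8,r2:Mul2,r3:3,r4:Mul1,r5:5
c4: stall | r0:6,r1:8,r2:Mul2,r3:3,r4:Mul1,r5:5
c5: stall | r0:6,r1:8,r2:Mul2,r3:3,r4:Mul1,r5:5
c6: CDB Mul1=25; issue MUL r3<-Mul1 | r0:6,r1:8,r2:Mul2,r3:Mul1,r4:25,r5:5
c7: CDB Mul2=30; issue MUL r5<-Mul2 | r0:6,r1:8,r2:30,r3:Mul1,r4:25,r5:Mul2
c8: stall | r0:6,r1:8,r2:30,r3:Mul1,r4:25,r5:Mul2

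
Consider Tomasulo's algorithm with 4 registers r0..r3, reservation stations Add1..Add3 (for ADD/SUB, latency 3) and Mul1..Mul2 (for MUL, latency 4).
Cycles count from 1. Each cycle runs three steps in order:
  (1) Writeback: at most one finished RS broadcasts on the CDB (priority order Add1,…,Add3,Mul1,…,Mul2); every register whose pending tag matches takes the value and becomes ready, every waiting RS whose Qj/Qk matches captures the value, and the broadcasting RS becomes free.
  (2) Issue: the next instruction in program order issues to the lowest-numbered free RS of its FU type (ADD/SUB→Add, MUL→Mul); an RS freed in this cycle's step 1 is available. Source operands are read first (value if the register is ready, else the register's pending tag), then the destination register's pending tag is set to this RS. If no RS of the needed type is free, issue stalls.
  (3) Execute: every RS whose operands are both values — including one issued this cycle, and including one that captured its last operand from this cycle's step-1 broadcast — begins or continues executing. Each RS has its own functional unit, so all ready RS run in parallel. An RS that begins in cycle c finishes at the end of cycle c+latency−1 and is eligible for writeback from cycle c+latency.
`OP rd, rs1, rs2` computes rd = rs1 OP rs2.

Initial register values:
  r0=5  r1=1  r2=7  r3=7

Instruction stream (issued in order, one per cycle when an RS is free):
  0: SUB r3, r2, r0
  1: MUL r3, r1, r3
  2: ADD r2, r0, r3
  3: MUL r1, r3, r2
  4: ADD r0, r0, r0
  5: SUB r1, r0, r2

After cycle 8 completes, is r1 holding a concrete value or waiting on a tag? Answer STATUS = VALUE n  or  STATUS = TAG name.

STATUS = TAG Add3

c1: issue SUB r3<-Add1 | r0:5,r1:1,r2:7,r3:Add1
c2: issue MUL r3<-Mul1 | r0:5,r1:1,r2:7,r3:Mul1
c3: issue ADD r2<-Add2 | r0:5,r1:1,r2:Add2,r3:Mul1
c4: CDB Add1=2; issue MUL r1<-Mul2 | r0:5,r1:Mul2,r2:Add2,r3:Mul1
c5: issue ADD r0<-Add1 | r0:Add1,r1:Mul2,r2:Add2,r3:Mul1
c6: issue SUB r1<-Add3 | r0:Add1,r1:Add3,r2:Add2,r3:Mul1
c7: - | r0:Add1,r1:Add3,r2:Add2,r3:Mul1
c8: CDB Add1=10 | r0:10,r1:Add3,r2:Add2,r3:Mul1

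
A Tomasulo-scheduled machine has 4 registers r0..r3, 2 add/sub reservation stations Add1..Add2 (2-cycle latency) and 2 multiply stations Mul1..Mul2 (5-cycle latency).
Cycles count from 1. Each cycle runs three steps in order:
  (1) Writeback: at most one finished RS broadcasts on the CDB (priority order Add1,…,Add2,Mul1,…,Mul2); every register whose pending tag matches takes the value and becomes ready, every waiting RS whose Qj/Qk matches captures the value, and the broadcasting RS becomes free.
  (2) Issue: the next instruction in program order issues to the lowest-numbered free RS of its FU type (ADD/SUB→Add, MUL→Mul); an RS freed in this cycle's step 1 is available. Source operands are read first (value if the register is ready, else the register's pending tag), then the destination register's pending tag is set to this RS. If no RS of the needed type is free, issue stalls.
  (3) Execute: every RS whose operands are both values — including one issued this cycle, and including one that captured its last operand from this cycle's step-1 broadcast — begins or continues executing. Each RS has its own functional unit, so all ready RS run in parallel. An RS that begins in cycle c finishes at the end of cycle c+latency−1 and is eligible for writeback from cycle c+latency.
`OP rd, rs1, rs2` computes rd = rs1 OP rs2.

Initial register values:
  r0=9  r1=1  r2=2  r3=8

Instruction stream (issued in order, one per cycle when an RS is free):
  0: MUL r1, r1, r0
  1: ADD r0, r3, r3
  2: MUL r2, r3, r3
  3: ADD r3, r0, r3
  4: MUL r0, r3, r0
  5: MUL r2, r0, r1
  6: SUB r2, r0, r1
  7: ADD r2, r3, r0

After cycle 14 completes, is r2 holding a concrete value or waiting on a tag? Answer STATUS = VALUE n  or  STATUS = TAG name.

STATUS = TAG Add2

  c1: issue MUL r1<-Mul1  regs: r0:9,r1:Mul1,r2:2,r3:8
  c2: issue ADD r0<-Add1  regs: r0:Add1,r1:Mul1,r2:2,r3:8
  c3: issue MUL r2<-Mul2  regs: r0:Add1,r1:Mul1,r2:Mul2,r3:8
  c4: CDB Add1=16; issue ADD r3<-Add1  regs: r0:16,r1:Mul1,r2:Mul2,r3:Add1
  c5: stall  regs: r0:16,r1:Mul1,r2:Mul2,r3:Add1
  c6: CDB Add1=24; stall  regs: r0:16,r1:Mul1,r2:Mul2,r3:24
  c7: CDB Mul1=9; issue MUL r0<-Mul1  regs: r0:Mul1,r1:9,r2:Mul2,r3:24
  c8: CDB Mul2=64; issue MUL r2<-Mul2  regs: r0:Mul1,r1:9,r2:Mul2,r3:24
  c9: issue SUB r2<-Add1  regs: r0:Mul1,r1:9,r2:Add1,r3:24
  c10: issue ADD r2<-Add2  regs: r0:Mul1,r1:9,r2:Add2,r3:24
  c11: -  regs: r0:Mul1,r1:9,r2:Add2,r3:24
  c12: CDB Mul1=384  regs: r0:384,r1:9,r2:Add2,r3:24
  c13: -  regs: r0:384,r1:9,r2:Add2,r3:24
  c14: CDB Add1=375  regs: r0:384,r1:9,r2:Add2,r3:24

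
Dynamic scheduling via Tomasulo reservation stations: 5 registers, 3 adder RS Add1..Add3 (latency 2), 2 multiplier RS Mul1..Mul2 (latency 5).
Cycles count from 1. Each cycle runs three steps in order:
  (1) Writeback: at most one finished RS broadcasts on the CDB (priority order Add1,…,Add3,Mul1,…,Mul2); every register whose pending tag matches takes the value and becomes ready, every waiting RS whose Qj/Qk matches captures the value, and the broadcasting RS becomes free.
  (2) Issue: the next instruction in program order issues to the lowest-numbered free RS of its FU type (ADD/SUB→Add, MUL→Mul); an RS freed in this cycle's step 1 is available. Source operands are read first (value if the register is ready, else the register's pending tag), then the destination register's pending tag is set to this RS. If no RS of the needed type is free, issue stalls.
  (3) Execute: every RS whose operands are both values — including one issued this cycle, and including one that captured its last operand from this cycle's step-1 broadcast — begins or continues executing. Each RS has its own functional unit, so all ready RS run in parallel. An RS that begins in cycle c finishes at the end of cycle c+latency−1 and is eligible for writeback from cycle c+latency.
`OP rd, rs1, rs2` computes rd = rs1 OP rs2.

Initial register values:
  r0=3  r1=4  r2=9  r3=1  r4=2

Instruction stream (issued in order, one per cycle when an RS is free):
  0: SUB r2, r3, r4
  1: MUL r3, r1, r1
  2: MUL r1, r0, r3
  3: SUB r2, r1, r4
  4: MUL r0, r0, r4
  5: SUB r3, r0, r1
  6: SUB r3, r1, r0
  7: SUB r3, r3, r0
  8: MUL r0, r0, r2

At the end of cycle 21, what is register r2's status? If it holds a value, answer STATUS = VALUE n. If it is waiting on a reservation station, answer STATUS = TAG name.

STATUS = VALUE 46

cycle 1: issue SUB r2<-Add1 // r0:3,r1:4,r2:Add1,r3:1,r4:2
cycle 2: issue MUL r3<-Mul1 // r0:3,r1:4,r2:Add1,r3:Mul1,r4:2
cycle 3: CDB Add1=-1; issue MUL r1<-Mul2 // r0:3,r1:Mul2,r2:-1,r3:Mul1,r4:2
cycle 4: issue SUB r2<-Add1 // r0:3,r1:Mul2,r2:Add1,r3:Mul1,r4:2
cycle 5: stall // r0:3,r1:Mul2,r2:Add1,r3:Mul1,r4:2
cycle 6: stall // r0:3,r1:Mul2,r2:Add1,r3:Mul1,r4:2
cycle 7: CDB Mul1=16; issue MUL r0<-Mul1 // r0:Mul1,r1:Mul2,r2:Add1,r3:16,r4:2
cycle 8: issue SUB r3<-Add2 // r0:Mul1,r1:Mul2,r2:Add1,r3:Add2,r4:2
cycle 9: issue SUB r3<-Add3 // r0:Mul1,r1:Mul2,r2:Add1,r3:Add3,r4:2
cycle 10: stall // r0:Mul1,r1:Mul2,r2:Add1,r3:Add3,r4:2
cycle 11: stall // r0:Mul1,r1:Mul2,r2:Add1,r3:Add3,r4:2
cycle 12: CDB Mul1=6; stall // r0:6,r1:Mul2,r2:Add1,r3:Add3,r4:2
cycle 13: CDB Mul2=48; stall // r0:6,r1:48,r2:Add1,r3:Add3,r4:2
cycle 14: stall // r0:6,r1:48,r2:Add1,r3:Add3,r4:2
cycle 15: CDB Add1=46; issue SUB r3<-Add1 // r0:6,r1:48,r2:46,r3:Add1,r4:2
cycle 16: CDB Add2=-42; issue MUL r0<-Mul1 // r0:Mul1,r1:48,r2:46,r3:Add1,r4:2
cycle 17: CDB Add3=42 // r0:Mul1,r1:48,r2:46,r3:Add1,r4:2
cycle 18: - // r0:Mul1,r1:48,r2:46,r3:Add1,r4:2
cycle 19: CDB Add1=36 // r0:Mul1,r1:48,r2:46,r3:36,r4:2
cycle 20: - // r0:Mul1,r1:48,r2:46,r3:36,r4:2
cycle 21: CDB Mul1=276 // r0:276,r1:48,r2:46,r3:36,r4:2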